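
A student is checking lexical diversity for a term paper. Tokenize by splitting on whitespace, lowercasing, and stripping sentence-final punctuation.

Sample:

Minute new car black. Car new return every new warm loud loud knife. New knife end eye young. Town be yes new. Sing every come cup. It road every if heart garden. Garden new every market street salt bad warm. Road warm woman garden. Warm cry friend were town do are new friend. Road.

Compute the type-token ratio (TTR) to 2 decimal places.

0.61

N = 54 tokens, V = 33 types.
TTR = V / N = 33 / 54 = 0.61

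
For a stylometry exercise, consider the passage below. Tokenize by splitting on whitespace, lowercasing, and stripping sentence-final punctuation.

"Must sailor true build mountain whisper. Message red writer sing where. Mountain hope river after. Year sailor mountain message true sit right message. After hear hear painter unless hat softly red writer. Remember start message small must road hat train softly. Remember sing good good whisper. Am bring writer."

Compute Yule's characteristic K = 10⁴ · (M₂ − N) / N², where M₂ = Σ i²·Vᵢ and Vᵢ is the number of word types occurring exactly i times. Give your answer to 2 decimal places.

Frequencies: message:4, mountain:3, writer:3, must:2, sailor:2, true:2, whisper:2, red:2, sing:2, after:2, hear:2, hat:2, softly:2, remember:2, good:2, build:1, where:1, hope:1, river:1, year:1, … (10 more, each freq 1)
N = 49. Frequency spectrum: V_1=15, V_2=12, V_3=2, V_4=1
M₂ = 1²·15 + 2²·12 + 3²·2 + 4²·1 = 97
K = 10000 × (97 − 49) / 49² = 199.92

199.92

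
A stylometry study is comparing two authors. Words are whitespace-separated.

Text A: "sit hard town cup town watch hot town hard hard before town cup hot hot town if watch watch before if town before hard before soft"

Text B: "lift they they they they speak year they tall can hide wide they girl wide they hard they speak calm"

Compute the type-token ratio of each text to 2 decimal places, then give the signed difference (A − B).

-0.20

TTR(A) = 9/26 = 0.35
TTR(B) = 11/20 = 0.55
Difference = 0.35 − 0.55 = -0.20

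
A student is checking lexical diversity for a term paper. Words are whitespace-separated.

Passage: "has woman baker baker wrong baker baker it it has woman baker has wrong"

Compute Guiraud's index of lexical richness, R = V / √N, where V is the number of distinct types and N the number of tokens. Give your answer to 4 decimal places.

N = 14, V = 5.
√N = 3.741657
R = 5 / 3.741657 = 1.3363

1.3363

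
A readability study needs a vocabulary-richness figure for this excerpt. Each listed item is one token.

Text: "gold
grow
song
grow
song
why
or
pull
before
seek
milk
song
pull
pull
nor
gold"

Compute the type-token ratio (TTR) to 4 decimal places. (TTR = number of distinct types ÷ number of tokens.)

0.6250

N = 16 tokens, V = 10 types.
TTR = V / N = 10 / 16 = 0.6250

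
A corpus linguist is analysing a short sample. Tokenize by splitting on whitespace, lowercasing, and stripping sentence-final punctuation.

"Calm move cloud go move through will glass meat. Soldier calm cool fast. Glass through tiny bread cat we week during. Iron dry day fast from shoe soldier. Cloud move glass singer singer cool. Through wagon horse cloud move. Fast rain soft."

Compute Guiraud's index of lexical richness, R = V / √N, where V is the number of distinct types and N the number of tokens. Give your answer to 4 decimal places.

4.1662

N = 42, V = 27.
√N = 6.480741
R = 27 / 6.480741 = 4.1662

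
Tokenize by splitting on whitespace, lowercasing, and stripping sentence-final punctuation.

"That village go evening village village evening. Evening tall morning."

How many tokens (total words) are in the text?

Tokens: that, village, go, evening, village, village, evening, evening, tall, morning
N = 10

10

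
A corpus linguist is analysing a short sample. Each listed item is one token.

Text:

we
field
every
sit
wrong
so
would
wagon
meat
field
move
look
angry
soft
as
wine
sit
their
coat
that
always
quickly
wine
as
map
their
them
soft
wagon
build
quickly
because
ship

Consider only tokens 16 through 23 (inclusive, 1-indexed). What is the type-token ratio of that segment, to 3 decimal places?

Segment tokens 16–23: wine, sit, their, coat, that, always, quickly, wine
Segment N = 8, segment V = 7.
TTR = 7 / 8 = 0.875

0.875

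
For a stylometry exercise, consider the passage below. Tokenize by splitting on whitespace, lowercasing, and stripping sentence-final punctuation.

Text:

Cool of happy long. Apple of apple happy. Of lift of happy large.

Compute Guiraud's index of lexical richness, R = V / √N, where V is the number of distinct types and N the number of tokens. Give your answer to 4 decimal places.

N = 13, V = 7.
√N = 3.605551
R = 7 / 3.605551 = 1.9415

1.9415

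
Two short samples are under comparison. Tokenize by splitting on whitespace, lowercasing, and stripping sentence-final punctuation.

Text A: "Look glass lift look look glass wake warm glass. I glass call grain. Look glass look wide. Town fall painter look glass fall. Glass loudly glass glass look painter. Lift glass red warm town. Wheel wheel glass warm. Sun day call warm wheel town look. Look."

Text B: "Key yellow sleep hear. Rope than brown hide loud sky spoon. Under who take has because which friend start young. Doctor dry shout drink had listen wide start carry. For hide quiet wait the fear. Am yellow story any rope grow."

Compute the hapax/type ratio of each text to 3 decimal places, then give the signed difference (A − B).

-0.421

A: hapax=8, V=17, ratio=0.471
B: hapax=33, V=37, ratio=0.892
Difference = 0.471 − 0.892 = -0.421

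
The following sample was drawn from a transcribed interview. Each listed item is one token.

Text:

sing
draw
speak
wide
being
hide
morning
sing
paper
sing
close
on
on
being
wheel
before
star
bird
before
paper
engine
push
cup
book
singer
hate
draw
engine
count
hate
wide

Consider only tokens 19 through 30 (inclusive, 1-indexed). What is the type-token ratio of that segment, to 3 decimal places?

0.833

Segment tokens 19–30: before, paper, engine, push, cup, book, singer, hate, draw, engine, count, hate
Segment N = 12, segment V = 10.
TTR = 10 / 12 = 0.833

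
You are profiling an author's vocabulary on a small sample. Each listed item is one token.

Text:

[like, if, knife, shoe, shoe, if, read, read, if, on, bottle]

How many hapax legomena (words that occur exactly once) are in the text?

Frequencies: if:3, shoe:2, read:2, like:1, knife:1, on:1, bottle:1
Hapax (freq=1): bottle, knife, like, on

4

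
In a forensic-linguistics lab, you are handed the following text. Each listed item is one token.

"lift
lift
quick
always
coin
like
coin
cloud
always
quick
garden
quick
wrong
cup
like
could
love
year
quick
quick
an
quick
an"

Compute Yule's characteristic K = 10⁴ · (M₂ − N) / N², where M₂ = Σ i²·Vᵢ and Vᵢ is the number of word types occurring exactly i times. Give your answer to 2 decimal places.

Frequencies: quick:6, lift:2, always:2, coin:2, like:2, an:2, cloud:1, garden:1, wrong:1, cup:1, could:1, love:1, year:1
N = 23. Frequency spectrum: V_1=7, V_2=5, V_6=1
M₂ = 1²·7 + 2²·5 + 6²·1 = 63
K = 10000 × (63 − 23) / 23² = 756.14

756.14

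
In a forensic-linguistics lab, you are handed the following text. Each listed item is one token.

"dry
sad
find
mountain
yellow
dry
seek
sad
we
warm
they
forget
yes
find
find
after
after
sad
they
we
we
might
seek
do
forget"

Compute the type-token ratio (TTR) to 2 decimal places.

N = 25 tokens, V = 14 types.
TTR = V / N = 14 / 25 = 0.56

0.56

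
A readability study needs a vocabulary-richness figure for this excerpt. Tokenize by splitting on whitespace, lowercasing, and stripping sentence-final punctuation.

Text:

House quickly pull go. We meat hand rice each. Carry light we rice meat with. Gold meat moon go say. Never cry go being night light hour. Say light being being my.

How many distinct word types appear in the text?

21

Distinct types: {being, carry, cry, each, go, gold, hand, hour, house, light, meat, moon, my, never, night, pull, quickly, rice, say, we, with}
V = 21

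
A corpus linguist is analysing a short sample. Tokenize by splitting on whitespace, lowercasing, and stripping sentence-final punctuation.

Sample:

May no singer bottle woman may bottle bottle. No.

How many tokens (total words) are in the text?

9

Tokens: may, no, singer, bottle, woman, may, bottle, bottle, no
N = 9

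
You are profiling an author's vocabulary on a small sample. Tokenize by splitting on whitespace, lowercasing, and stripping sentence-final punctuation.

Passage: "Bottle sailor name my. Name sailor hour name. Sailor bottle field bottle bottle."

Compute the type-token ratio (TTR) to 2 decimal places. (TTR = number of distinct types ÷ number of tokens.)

N = 13 tokens, V = 6 types.
TTR = V / N = 6 / 13 = 0.46

0.46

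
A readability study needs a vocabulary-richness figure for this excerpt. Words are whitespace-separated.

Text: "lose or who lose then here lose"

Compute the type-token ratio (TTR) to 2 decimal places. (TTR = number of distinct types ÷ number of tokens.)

N = 7 tokens, V = 5 types.
TTR = V / N = 5 / 7 = 0.71

0.71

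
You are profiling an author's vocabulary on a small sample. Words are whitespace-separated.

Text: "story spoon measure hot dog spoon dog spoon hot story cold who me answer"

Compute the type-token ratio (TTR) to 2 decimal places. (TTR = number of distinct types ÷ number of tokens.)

N = 14 tokens, V = 9 types.
TTR = V / N = 9 / 14 = 0.64

0.64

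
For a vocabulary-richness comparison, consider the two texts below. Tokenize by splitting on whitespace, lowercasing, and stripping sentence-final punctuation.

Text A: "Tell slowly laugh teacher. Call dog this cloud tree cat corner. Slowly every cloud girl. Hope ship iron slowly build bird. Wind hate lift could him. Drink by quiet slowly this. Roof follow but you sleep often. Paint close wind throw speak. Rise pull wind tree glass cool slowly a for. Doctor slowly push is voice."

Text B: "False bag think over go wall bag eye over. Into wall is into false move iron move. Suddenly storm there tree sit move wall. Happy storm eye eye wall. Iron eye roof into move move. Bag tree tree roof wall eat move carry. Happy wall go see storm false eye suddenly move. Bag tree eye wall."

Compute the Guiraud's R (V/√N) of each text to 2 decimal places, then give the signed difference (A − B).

3.34

A: V=46, N=56, R=6.15
B: V=21, N=56, R=2.81
Difference = 6.15 − 2.81 = 3.34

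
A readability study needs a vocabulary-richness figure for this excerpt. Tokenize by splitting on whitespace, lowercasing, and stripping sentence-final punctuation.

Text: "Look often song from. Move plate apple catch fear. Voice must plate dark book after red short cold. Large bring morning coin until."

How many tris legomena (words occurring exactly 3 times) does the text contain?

0

Frequencies: plate:2, look:1, often:1, song:1, from:1, move:1, apple:1, catch:1, fear:1, voice:1, must:1, dark:1, book:1, after:1, red:1, short:1, cold:1, large:1, bring:1, morning:1, … (2 more, each freq 1)
Words with frequency 3: (none)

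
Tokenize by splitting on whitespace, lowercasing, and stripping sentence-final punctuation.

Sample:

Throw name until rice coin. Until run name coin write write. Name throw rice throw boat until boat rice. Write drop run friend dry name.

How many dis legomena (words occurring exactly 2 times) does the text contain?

3

Frequencies: name:4, throw:3, until:3, rice:3, write:3, coin:2, run:2, boat:2, drop:1, friend:1, dry:1
Words with frequency 2: boat, coin, run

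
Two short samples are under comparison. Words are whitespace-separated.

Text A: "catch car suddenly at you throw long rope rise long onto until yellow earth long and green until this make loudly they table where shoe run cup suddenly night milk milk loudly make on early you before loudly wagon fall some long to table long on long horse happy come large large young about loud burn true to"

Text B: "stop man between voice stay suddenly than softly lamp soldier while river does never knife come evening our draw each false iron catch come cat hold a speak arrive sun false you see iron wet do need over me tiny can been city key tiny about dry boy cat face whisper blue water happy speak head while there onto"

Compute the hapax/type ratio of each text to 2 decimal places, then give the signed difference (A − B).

A: hapax=31, V=42, ratio=0.74
B: hapax=45, V=52, ratio=0.87
Difference = 0.74 − 0.87 = -0.13

-0.13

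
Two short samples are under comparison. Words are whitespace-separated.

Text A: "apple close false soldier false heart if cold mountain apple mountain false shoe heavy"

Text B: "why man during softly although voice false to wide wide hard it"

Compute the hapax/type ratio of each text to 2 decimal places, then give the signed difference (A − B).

-0.21

A: hapax=7, V=10, ratio=0.70
B: hapax=10, V=11, ratio=0.91
Difference = 0.70 − 0.91 = -0.21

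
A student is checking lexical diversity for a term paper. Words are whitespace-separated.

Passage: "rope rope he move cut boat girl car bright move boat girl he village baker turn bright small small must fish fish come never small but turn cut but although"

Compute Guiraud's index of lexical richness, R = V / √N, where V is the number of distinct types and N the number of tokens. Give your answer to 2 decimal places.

N = 30, V = 18.
√N = 5.477226
R = 18 / 5.477226 = 3.29

3.29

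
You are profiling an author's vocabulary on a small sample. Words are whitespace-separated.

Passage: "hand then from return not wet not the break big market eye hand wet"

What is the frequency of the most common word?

Frequencies: hand:2, not:2, wet:2, then:1, from:1, return:1, the:1, break:1, big:1, market:1, eye:1
Most common: 'hand' with frequency 2.

2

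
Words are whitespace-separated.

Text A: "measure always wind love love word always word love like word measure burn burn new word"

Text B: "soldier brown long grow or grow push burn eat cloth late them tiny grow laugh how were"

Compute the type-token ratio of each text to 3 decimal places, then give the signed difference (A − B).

TTR(A) = 8/16 = 0.500
TTR(B) = 15/17 = 0.882
Difference = 0.500 − 0.882 = -0.382

-0.382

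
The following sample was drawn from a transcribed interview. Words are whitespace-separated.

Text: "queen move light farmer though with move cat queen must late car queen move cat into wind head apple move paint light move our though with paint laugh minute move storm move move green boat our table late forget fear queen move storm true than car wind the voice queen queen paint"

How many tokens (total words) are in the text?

52

Tokens: queen, move, light, farmer, though, with, move, cat, queen, must, late, car, queen, move, cat, into, wind, head, apple, move, paint, light, move, our, though, with, paint, laugh, minute, move, storm, move, move, green, boat, our, table, late, forget, fear, queen, move, storm, true, than, car, wind, the, voice, queen, queen, paint
N = 52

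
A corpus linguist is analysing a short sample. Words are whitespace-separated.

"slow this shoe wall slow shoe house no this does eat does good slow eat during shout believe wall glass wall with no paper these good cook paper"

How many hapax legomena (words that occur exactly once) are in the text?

Frequencies: slow:3, wall:3, this:2, shoe:2, no:2, does:2, eat:2, good:2, paper:2, house:1, during:1, shout:1, believe:1, glass:1, with:1, these:1, cook:1
Hapax (freq=1): believe, cook, during, glass, house, shout, these, with

8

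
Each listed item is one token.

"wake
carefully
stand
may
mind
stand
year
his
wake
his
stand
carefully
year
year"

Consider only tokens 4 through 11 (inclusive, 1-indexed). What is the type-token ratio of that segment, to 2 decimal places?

0.75

Segment tokens 4–11: may, mind, stand, year, his, wake, his, stand
Segment N = 8, segment V = 6.
TTR = 6 / 8 = 0.75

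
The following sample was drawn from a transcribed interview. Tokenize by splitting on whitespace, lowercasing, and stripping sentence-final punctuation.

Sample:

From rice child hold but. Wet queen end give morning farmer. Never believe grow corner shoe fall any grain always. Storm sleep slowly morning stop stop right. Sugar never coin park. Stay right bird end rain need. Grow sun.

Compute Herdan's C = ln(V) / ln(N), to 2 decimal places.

0.95

N = 39, V = 33.
ln(V) = 3.496508, ln(N) = 3.663562
C = 3.496508 / 3.663562 = 0.95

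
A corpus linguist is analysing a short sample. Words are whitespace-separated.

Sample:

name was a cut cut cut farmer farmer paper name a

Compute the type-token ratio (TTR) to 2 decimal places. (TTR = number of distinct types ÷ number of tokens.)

N = 11 tokens, V = 6 types.
TTR = V / N = 6 / 11 = 0.55

0.55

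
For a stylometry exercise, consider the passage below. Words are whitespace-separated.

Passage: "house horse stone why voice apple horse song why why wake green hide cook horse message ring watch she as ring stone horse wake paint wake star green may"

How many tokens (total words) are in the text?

Tokens: house, horse, stone, why, voice, apple, horse, song, why, why, wake, green, hide, cook, horse, message, ring, watch, she, as, ring, stone, horse, wake, paint, wake, star, green, may
N = 29

29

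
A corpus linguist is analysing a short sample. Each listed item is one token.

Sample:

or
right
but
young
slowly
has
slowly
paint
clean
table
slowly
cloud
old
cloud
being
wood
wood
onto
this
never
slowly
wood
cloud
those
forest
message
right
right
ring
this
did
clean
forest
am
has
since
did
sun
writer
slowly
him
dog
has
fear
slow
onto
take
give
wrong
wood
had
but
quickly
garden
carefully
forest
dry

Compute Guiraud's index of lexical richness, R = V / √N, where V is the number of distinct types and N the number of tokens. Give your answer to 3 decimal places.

4.901

N = 57, V = 37.
√N = 7.549834
R = 37 / 7.549834 = 4.901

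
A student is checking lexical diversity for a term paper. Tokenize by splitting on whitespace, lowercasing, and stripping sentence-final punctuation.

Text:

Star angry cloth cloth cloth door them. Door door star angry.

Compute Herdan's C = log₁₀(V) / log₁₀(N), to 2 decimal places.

N = 11, V = 5.
log₁₀(V) = 0.698970, log₁₀(N) = 1.041393
C = 0.698970 / 1.041393 = 0.67

0.67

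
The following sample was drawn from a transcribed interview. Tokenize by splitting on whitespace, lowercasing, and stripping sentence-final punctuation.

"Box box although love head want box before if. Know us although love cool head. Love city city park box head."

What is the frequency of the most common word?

Frequencies: box:4, love:3, head:3, although:2, city:2, want:1, before:1, if:1, know:1, us:1, cool:1, park:1
Most common: 'box' with frequency 4.

4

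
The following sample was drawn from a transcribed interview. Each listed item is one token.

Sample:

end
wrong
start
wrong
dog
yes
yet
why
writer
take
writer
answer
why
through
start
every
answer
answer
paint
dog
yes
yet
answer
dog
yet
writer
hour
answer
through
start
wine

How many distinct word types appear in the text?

15

Distinct types: {answer, dog, end, every, hour, paint, start, take, through, why, wine, writer, wrong, yes, yet}
V = 15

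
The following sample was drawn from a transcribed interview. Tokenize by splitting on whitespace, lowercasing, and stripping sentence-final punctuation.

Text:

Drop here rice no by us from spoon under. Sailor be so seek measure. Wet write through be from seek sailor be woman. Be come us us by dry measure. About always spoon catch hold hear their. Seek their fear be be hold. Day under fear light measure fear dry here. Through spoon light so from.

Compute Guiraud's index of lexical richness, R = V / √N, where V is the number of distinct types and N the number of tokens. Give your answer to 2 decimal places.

3.88

N = 56, V = 29.
√N = 7.483315
R = 29 / 7.483315 = 3.88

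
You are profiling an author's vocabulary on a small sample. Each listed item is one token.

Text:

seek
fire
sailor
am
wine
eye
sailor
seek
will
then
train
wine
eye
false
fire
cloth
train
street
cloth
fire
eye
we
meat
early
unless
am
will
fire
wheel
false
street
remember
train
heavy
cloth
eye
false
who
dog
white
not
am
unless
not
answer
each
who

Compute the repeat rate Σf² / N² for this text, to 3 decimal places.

Frequencies: fire:4, eye:4, am:3, train:3, false:3, cloth:3, seek:2, sailor:2, wine:2, will:2, street:2, unless:2, who:2, not:2, then:1, we:1, meat:1, early:1, wheel:1, remember:1, … (5 more, each freq 1)
Σf² = 111; N² = 2209
Repeat rate = 111 / 2209 = 0.050

0.050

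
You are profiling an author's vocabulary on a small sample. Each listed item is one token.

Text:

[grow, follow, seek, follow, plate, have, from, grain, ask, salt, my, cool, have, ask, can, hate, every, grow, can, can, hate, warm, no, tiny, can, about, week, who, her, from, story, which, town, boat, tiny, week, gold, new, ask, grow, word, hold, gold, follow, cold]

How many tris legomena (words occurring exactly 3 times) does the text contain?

3

Frequencies: can:4, grow:3, follow:3, ask:3, have:2, from:2, hate:2, tiny:2, week:2, gold:2, seek:1, plate:1, grain:1, salt:1, my:1, cool:1, every:1, warm:1, no:1, about:1, … (10 more, each freq 1)
Words with frequency 3: ask, follow, grow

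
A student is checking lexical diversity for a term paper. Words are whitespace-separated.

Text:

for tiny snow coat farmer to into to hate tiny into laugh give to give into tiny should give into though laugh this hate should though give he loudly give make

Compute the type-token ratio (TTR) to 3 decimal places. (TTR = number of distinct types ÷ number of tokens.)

0.516

N = 31 tokens, V = 16 types.
TTR = V / N = 16 / 31 = 0.516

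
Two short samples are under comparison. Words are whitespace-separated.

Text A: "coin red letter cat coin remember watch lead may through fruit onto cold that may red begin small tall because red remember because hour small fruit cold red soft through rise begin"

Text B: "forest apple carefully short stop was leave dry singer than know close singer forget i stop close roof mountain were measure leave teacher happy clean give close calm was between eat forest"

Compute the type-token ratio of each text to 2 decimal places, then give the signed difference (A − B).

-0.15

TTR(A) = 20/32 = 0.63
TTR(B) = 25/32 = 0.78
Difference = 0.63 − 0.78 = -0.15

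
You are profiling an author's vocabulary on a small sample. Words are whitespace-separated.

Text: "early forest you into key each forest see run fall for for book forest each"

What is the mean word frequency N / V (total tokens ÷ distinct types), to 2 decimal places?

N = 15 tokens, V = 11 types.
Mean frequency = N / V = 15 / 11 = 1.36

1.36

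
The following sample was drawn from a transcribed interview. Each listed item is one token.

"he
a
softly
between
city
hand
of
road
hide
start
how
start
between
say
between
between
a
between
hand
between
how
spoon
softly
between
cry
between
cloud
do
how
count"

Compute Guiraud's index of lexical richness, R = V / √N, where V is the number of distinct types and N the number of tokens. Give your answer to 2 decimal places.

3.10

N = 30, V = 17.
√N = 5.477226
R = 17 / 5.477226 = 3.10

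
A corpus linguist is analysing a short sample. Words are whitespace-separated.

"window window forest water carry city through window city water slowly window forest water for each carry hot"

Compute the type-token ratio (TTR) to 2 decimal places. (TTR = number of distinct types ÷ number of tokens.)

0.56

N = 18 tokens, V = 10 types.
TTR = V / N = 10 / 18 = 0.56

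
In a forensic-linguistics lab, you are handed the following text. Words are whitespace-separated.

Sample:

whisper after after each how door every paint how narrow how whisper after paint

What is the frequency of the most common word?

Frequencies: after:3, how:3, whisper:2, paint:2, each:1, door:1, every:1, narrow:1
Most common: 'after' with frequency 3.

3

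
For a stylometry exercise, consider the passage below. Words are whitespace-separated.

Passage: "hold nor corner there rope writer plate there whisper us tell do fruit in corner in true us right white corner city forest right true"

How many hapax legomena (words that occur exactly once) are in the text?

Frequencies: corner:3, there:2, us:2, in:2, true:2, right:2, hold:1, nor:1, rope:1, writer:1, plate:1, whisper:1, tell:1, do:1, fruit:1, white:1, city:1, forest:1
Hapax (freq=1): city, do, forest, fruit, hold, nor, plate, rope, tell, whisper, white, writer

12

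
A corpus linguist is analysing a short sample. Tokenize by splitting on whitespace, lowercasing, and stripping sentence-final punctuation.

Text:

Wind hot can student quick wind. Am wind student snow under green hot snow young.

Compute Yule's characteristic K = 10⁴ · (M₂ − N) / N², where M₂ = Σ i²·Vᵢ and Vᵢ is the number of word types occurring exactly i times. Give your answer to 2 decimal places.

533.33

Frequencies: wind:3, hot:2, student:2, snow:2, can:1, quick:1, am:1, under:1, green:1, young:1
N = 15. Frequency spectrum: V_1=6, V_2=3, V_3=1
M₂ = 1²·6 + 2²·3 + 3²·1 = 27
K = 10000 × (27 − 15) / 15² = 533.33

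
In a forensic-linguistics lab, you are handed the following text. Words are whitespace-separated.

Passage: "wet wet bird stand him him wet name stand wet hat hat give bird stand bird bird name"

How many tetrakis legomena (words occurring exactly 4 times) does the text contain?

2

Frequencies: wet:4, bird:4, stand:3, him:2, name:2, hat:2, give:1
Words with frequency 4: bird, wet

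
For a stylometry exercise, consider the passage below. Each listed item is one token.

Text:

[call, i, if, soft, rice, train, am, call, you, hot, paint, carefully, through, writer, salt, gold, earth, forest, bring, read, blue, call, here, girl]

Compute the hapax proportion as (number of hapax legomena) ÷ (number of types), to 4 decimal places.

Frequencies: call:3, i:1, if:1, soft:1, rice:1, train:1, am:1, you:1, hot:1, paint:1, carefully:1, through:1, writer:1, salt:1, gold:1, earth:1, forest:1, bring:1, read:1, blue:1, … (2 more, each freq 1)
Hapax count = 21; type count = 22.
Ratio = 21 / 22 = 0.9545

0.9545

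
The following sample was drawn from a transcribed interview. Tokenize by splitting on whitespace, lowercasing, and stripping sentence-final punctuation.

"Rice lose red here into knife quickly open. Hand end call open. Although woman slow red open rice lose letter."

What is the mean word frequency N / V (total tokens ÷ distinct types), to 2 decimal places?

1.33

N = 20 tokens, V = 15 types.
Mean frequency = N / V = 20 / 15 = 1.33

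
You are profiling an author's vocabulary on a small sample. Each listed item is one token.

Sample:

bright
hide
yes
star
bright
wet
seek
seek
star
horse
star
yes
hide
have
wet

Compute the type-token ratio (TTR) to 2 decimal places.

0.53

N = 15 tokens, V = 8 types.
TTR = V / N = 8 / 15 = 0.53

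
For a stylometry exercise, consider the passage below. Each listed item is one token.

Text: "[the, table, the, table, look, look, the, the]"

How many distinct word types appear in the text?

3

Distinct types: {look, table, the}
V = 3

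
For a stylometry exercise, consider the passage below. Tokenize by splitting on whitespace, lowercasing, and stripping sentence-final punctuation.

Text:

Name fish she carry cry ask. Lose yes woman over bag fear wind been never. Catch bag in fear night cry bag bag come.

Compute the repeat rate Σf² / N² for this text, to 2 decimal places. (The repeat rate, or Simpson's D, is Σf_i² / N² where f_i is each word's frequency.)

Frequencies: bag:4, cry:2, fear:2, name:1, fish:1, she:1, carry:1, ask:1, lose:1, yes:1, woman:1, over:1, wind:1, been:1, never:1, catch:1, in:1, night:1, come:1
Σf² = 40; N² = 576
Repeat rate = 40 / 576 = 0.07

0.07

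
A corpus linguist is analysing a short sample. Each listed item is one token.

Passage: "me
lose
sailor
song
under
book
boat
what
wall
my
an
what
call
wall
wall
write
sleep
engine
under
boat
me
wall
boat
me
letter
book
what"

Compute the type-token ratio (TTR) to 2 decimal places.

0.59

N = 27 tokens, V = 16 types.
TTR = V / N = 16 / 27 = 0.59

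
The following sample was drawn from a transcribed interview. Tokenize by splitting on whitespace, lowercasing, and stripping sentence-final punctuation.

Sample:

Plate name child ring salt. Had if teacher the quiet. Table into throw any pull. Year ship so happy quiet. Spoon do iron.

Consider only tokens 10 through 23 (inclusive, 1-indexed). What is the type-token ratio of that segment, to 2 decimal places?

Segment tokens 10–23: quiet, table, into, throw, any, pull, year, ship, so, happy, quiet, spoon, do, iron
Segment N = 14, segment V = 13.
TTR = 13 / 14 = 0.93

0.93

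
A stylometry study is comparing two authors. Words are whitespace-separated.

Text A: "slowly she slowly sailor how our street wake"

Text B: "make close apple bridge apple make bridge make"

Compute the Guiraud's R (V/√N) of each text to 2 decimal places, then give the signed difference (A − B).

1.06

A: V=7, N=8, R=2.47
B: V=4, N=8, R=1.41
Difference = 2.47 − 1.41 = 1.06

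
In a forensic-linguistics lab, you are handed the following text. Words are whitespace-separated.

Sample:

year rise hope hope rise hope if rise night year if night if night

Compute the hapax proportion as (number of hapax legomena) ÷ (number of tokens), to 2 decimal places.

0.00

Frequencies: rise:3, hope:3, if:3, night:3, year:2
Hapax count = 0; token count = 14.
Ratio = 0 / 14 = 0.00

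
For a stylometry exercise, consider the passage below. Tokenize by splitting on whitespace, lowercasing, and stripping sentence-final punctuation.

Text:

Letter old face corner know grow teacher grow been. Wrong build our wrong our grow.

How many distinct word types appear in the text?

Distinct types: {been, build, corner, face, grow, know, letter, old, our, teacher, wrong}
V = 11

11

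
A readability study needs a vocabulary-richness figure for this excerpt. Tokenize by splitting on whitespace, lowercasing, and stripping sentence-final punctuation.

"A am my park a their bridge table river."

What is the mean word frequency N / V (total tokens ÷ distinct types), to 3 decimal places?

1.125

N = 9 tokens, V = 8 types.
Mean frequency = N / V = 9 / 8 = 1.125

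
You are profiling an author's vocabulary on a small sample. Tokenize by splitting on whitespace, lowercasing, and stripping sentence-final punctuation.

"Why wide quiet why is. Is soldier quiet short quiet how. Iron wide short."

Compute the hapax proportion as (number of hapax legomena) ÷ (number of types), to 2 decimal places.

Frequencies: quiet:3, why:2, wide:2, is:2, short:2, soldier:1, how:1, iron:1
Hapax count = 3; type count = 8.
Ratio = 3 / 8 = 0.38

0.38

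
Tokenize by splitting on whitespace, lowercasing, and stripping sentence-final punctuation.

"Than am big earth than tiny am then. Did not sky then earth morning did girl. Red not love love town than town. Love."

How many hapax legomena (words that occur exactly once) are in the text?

Frequencies: than:3, love:3, am:2, earth:2, then:2, did:2, not:2, town:2, big:1, tiny:1, sky:1, morning:1, girl:1, red:1
Hapax (freq=1): big, girl, morning, red, sky, tiny

6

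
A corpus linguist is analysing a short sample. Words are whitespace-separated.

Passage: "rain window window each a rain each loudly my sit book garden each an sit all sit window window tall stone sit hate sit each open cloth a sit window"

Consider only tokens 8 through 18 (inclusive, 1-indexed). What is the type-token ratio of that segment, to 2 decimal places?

0.82

Segment tokens 8–18: loudly, my, sit, book, garden, each, an, sit, all, sit, window
Segment N = 11, segment V = 9.
TTR = 9 / 11 = 0.82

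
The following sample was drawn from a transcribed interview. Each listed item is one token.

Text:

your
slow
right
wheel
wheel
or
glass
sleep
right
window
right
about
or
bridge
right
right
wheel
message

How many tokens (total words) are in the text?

Tokens: your, slow, right, wheel, wheel, or, glass, sleep, right, window, right, about, or, bridge, right, right, wheel, message
N = 18

18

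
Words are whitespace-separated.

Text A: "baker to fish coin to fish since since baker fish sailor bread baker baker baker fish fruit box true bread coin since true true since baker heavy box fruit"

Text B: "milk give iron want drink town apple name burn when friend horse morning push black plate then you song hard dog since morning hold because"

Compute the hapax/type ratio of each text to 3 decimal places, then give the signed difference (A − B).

-0.776

A: hapax=2, V=11, ratio=0.182
B: hapax=23, V=24, ratio=0.958
Difference = 0.182 − 0.958 = -0.776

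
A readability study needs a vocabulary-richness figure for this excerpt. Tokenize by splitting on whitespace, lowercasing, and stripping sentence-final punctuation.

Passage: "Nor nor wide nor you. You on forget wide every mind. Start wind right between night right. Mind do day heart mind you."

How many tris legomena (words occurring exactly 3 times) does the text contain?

3

Frequencies: nor:3, you:3, mind:3, wide:2, right:2, on:1, forget:1, every:1, start:1, wind:1, between:1, night:1, do:1, day:1, heart:1
Words with frequency 3: mind, nor, you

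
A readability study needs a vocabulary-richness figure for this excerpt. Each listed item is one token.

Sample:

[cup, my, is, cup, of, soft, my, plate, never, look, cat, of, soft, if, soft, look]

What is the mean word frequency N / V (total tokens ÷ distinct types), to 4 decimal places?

N = 16 tokens, V = 10 types.
Mean frequency = N / V = 16 / 10 = 1.6000

1.6000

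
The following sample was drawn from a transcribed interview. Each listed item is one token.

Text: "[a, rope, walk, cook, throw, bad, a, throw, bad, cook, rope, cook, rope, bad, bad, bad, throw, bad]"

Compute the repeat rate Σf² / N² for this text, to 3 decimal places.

0.210

Frequencies: bad:6, rope:3, cook:3, throw:3, a:2, walk:1
Σf² = 68; N² = 324
Repeat rate = 68 / 324 = 0.210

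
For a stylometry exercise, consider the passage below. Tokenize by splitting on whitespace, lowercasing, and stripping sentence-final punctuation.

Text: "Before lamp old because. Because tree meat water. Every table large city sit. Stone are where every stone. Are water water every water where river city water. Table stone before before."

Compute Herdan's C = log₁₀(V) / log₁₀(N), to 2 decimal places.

0.81

N = 31, V = 16.
log₁₀(V) = 1.204120, log₁₀(N) = 1.491362
C = 1.204120 / 1.491362 = 0.81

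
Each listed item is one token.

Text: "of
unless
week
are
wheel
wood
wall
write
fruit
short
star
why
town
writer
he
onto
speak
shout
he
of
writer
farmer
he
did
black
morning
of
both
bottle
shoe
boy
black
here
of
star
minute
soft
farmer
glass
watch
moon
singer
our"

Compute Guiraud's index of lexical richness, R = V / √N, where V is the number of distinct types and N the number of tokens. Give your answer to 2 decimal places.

N = 43, V = 34.
√N = 6.557439
R = 34 / 6.557439 = 5.18

5.18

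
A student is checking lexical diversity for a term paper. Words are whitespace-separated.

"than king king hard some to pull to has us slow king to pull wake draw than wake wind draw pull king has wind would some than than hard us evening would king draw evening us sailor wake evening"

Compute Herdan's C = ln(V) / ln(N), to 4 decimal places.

0.7392

N = 39, V = 15.
ln(V) = 2.708050, ln(N) = 3.663562
C = 2.708050 / 3.663562 = 0.7392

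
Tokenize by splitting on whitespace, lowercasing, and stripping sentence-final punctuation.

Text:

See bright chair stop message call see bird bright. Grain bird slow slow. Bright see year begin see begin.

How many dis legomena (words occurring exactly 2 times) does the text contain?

Frequencies: see:4, bright:3, bird:2, slow:2, begin:2, chair:1, stop:1, message:1, call:1, grain:1, year:1
Words with frequency 2: begin, bird, slow

3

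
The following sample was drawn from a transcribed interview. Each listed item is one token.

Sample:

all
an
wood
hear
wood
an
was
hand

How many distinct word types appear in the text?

6

Distinct types: {all, an, hand, hear, was, wood}
V = 6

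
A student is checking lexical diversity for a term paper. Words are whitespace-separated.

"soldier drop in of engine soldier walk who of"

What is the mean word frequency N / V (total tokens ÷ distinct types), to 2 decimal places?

1.29

N = 9 tokens, V = 7 types.
Mean frequency = N / V = 9 / 7 = 1.29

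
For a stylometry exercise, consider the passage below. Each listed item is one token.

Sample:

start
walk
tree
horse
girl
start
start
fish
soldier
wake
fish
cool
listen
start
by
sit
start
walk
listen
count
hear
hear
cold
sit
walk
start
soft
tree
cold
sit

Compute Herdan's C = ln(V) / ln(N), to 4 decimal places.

N = 30, V = 16.
ln(V) = 2.772589, ln(N) = 3.401197
C = 2.772589 / 3.401197 = 0.8152

0.8152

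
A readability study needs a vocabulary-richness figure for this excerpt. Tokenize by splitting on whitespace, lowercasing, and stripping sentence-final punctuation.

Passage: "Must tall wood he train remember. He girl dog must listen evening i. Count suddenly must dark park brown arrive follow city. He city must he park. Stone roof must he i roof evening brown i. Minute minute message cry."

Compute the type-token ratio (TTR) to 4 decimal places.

0.6000

N = 40 tokens, V = 24 types.
TTR = V / N = 24 / 40 = 0.6000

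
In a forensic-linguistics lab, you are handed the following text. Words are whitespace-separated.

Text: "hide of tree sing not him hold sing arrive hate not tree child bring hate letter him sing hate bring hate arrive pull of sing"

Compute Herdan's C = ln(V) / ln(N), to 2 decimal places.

N = 25, V = 13.
ln(V) = 2.564949, ln(N) = 3.218876
C = 2.564949 / 3.218876 = 0.80

0.80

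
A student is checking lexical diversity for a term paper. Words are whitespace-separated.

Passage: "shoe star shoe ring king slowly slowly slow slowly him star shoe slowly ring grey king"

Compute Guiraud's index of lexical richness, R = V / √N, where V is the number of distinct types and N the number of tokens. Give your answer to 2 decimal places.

N = 16, V = 8.
√N = 4.000000
R = 8 / 4.000000 = 2.00

2.00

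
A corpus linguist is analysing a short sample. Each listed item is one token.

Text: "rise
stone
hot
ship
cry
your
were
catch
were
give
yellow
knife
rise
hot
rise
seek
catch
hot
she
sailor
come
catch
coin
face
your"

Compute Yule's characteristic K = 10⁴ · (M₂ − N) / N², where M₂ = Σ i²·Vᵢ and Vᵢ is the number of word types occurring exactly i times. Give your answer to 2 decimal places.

352.00

Frequencies: rise:3, hot:3, catch:3, your:2, were:2, stone:1, ship:1, cry:1, give:1, yellow:1, knife:1, seek:1, she:1, sailor:1, come:1, coin:1, face:1
N = 25. Frequency spectrum: V_1=12, V_2=2, V_3=3
M₂ = 1²·12 + 2²·2 + 3²·3 = 47
K = 10000 × (47 − 25) / 25² = 352.00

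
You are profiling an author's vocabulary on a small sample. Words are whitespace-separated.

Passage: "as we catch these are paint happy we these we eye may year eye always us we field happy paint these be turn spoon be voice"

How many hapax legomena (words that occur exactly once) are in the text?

11

Frequencies: we:4, these:3, paint:2, happy:2, eye:2, be:2, as:1, catch:1, are:1, may:1, year:1, always:1, us:1, field:1, turn:1, spoon:1, voice:1
Hapax (freq=1): always, are, as, catch, field, may, spoon, turn, us, voice, year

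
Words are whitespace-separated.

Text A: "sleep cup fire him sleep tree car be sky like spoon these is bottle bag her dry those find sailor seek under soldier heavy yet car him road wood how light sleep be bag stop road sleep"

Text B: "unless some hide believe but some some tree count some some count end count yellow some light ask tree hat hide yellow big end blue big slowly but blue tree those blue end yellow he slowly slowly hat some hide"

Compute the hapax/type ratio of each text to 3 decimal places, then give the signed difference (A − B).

A: hapax=23, V=29, ratio=0.793
B: hapax=6, V=17, ratio=0.353
Difference = 0.793 − 0.353 = 0.440

0.440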